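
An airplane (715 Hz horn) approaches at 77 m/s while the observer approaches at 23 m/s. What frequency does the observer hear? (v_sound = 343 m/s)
f_obs = f·(v + v_o)/(v − v_s) = 983.8 Hz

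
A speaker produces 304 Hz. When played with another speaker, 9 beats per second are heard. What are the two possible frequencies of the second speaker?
f₂ = 304 ± 9 Hz → 313 Hz or 295 Hz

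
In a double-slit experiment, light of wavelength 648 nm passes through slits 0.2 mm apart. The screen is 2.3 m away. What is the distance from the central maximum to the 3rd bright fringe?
y = mλL/d = 22.36 mm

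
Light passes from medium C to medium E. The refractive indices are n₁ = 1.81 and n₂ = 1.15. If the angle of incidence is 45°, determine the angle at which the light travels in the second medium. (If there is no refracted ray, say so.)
sin θ₂ = (n₁/n₂)·sin θ₁ = 1.113 > 1, so there is no refracted ray — the light undergoes total internal reflection.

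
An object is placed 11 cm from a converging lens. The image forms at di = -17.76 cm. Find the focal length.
1/f = 1/do + 1/di → f = 28.9 cm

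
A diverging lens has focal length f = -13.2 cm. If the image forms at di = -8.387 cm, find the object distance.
1/do = 1/f − 1/di → do = 23 cm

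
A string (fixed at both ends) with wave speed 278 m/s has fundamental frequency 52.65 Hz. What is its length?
L = v/(2f₁) = 2.64 m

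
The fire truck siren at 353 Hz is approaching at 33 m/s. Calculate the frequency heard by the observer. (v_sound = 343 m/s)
f_obs = f·v/(v − v_s) = 390.6 Hz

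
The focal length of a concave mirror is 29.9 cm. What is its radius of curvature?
R = 2|f| = 59.8 cm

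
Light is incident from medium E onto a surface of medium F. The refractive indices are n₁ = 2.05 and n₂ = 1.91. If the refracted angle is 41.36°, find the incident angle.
sin θ₁ = (n₂/n₁)·sin θ₂ → θ₁ = 38°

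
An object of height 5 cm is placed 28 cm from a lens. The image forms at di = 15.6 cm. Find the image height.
hi = (-di/do) × ho = -2.786 cm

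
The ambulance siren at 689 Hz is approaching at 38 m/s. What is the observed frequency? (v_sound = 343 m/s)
f_obs = f·v/(v − v_s) = 774.8 Hz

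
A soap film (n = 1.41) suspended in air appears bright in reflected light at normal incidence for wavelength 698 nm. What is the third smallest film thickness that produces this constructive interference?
2nt = (m − ½)λ with m = 3 → t = (m − ½)λ/(2n) = 618.8 nm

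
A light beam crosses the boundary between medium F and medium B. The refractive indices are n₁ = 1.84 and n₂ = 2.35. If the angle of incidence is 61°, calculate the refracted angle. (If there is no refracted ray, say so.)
sin θ₂ = (n₁/n₂)·sin θ₁ = 0.6848 → θ₂ = 43.22°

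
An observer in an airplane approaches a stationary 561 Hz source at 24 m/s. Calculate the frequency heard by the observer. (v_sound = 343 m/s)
f_obs = f·(v + v_o)/v = 600.3 Hz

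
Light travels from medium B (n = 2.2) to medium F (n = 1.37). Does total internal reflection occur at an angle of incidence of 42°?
θc = arcsin(n₂/n₁) = 38.52°; 42° > θc, so yes — total internal reflection.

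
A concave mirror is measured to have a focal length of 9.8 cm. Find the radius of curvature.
R = 2|f| = 19.6 cm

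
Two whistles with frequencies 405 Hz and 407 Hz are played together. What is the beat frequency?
2 Hz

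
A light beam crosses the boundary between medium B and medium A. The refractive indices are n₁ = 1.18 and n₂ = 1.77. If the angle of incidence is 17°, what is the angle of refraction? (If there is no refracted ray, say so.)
sin θ₂ = (n₁/n₂)·sin θ₁ = 0.1949 → θ₂ = 11.24°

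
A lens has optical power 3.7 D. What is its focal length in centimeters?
f = 1/P = 27.03 cm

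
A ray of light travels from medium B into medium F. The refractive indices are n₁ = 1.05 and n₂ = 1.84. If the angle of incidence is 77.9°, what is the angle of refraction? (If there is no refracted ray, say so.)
sin θ₂ = (n₁/n₂)·sin θ₁ = 0.558 → θ₂ = 33.92°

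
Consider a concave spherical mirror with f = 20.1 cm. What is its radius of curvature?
R = 2|f| = 40.2 cm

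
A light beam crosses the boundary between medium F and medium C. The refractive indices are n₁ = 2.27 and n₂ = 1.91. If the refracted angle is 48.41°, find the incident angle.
sin θ₁ = (n₂/n₁)·sin θ₂ → θ₁ = 39°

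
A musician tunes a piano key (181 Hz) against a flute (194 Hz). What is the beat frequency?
13 Hz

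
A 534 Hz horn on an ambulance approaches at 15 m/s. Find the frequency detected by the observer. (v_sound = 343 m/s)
f_obs = f·v/(v − v_s) = 558.4 Hz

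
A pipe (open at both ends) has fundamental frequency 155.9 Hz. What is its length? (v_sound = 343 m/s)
L = v/(2f₁) = 1.1 m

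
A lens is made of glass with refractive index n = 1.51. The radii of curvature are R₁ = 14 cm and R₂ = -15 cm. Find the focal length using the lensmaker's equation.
1/f = (n − 1)(1/R₁ − 1/R₂) → f = 14.2 cm (converging lens)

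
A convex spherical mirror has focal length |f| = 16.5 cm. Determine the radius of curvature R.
R = 2|f| = 33 cm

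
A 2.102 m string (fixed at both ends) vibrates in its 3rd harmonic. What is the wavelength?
λₙ = 2L/n = 1.401 m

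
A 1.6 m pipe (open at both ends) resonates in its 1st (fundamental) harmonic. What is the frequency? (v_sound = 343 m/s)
fₙ = nv/(2L) = 107.2 Hz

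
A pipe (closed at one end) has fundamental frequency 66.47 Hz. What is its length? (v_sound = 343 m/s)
L = v/(4f₁) = 1.29 m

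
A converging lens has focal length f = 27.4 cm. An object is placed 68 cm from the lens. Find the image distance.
1/di = 1/f − 1/do → di = 45.89 cm (real image)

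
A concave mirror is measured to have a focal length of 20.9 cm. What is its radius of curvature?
R = 2|f| = 41.8 cm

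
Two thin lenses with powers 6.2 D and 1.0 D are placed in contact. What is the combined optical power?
P_total = P₁ + P₂ = 7.2 D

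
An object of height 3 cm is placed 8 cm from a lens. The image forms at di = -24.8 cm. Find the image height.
hi = (-di/do) × ho = 9.3 cm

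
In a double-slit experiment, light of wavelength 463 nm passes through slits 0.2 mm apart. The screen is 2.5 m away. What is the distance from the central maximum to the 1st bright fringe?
y = mλL/d = 5.787 mm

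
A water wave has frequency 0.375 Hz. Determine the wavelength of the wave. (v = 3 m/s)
λ = v/f = 8 m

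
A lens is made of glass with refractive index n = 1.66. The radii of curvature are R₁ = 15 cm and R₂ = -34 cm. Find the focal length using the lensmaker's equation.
1/f = (n − 1)(1/R₁ − 1/R₂) → f = 15.77 cm (converging lens)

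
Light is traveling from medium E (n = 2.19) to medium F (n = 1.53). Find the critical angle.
θc = arcsin(n₂/n₁) = 44.32°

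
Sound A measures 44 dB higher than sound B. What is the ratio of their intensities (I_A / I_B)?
I_A/I_B = 10^(Δβ/10) = 25120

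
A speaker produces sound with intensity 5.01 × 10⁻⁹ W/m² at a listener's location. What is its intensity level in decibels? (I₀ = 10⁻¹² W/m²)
β = 10·log₁₀(I/I₀) = 37 dB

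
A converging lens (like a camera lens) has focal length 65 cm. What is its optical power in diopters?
P = 1/f = 1.538 D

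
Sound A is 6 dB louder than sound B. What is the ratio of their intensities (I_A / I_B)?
I_A/I_B = 10^(Δβ/10) = 3.981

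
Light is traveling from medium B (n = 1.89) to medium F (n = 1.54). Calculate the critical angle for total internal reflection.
θc = arcsin(n₂/n₁) = 54.57°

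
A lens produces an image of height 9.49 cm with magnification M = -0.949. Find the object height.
ho = |hi|/|M| = 10 cm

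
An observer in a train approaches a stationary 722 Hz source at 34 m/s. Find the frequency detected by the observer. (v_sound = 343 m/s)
f_obs = f·(v + v_o)/v = 793.6 Hz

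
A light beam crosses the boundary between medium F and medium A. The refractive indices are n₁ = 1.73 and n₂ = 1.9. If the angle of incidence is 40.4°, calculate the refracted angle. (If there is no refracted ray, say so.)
sin θ₂ = (n₁/n₂)·sin θ₁ = 0.5901 → θ₂ = 36.17°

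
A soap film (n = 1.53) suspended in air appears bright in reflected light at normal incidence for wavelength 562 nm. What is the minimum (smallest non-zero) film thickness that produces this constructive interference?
2nt = (m − ½)λ with m = 1 → t = (m − ½)λ/(2n) = 91.83 nm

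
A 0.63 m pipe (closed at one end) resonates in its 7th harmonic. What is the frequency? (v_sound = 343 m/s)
fₙ = nv/(4L) = 952.8 Hz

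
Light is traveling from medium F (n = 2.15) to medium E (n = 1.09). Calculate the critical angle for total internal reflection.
θc = arcsin(n₂/n₁) = 30.46°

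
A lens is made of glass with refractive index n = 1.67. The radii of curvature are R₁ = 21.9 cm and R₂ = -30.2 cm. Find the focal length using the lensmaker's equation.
1/f = (n − 1)(1/R₁ − 1/R₂) → f = 18.95 cm (converging lens)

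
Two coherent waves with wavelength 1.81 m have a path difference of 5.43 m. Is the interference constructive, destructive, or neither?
constructive — path difference = 3λ, a whole number of wavelengths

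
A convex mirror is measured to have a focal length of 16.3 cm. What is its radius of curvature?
R = 2|f| = 32.6 cm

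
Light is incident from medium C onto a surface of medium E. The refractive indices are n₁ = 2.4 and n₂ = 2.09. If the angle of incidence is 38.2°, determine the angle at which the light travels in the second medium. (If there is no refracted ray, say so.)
sin θ₂ = (n₁/n₂)·sin θ₁ = 0.7101 → θ₂ = 45.25°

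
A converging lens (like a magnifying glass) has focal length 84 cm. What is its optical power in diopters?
P = 1/f = 1.19 D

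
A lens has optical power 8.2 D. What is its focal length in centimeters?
f = 1/P = 12.2 cm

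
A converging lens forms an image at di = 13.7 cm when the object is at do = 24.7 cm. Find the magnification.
M = −di/do = -0.5547 (inverted image)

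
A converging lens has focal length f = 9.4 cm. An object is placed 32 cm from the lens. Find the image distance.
1/di = 1/f − 1/do → di = 13.31 cm (real image)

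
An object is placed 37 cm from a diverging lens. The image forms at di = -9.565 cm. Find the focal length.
1/f = 1/do + 1/di → f = -12.9 cm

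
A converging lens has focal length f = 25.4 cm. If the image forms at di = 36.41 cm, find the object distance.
1/do = 1/f − 1/di → do = 84 cm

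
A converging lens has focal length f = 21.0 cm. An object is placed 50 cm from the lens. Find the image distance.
1/di = 1/f − 1/do → di = 36.21 cm (real image)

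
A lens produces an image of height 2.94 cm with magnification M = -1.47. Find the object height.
ho = |hi|/|M| = 2 cm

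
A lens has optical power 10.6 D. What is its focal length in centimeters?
f = 1/P = 9.434 cm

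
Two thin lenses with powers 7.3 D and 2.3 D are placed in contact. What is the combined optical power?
P_total = P₁ + P₂ = 9.6 D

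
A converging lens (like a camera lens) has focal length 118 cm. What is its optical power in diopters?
P = 1/f = 0.8475 D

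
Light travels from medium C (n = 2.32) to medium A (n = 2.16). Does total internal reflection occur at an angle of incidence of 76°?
θc = arcsin(n₂/n₁) = 68.6°; 76° > θc, so yes — total internal reflection.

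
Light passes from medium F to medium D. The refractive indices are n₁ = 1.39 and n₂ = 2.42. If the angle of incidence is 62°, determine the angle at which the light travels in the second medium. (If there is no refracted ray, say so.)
sin θ₂ = (n₁/n₂)·sin θ₁ = 0.5071 → θ₂ = 30.47°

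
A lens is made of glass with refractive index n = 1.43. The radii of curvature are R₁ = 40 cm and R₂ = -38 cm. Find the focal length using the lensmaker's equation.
1/f = (n − 1)(1/R₁ − 1/R₂) → f = 45.32 cm (converging lens)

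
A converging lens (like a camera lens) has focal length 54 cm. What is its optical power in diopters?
P = 1/f = 1.852 D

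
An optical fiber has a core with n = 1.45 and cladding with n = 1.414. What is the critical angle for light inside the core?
θc = arcsin(n_cladding/n_core) = 77.21°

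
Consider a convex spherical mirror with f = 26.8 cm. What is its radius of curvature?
R = 2|f| = 53.6 cm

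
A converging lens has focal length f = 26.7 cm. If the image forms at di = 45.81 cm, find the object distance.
1/do = 1/f − 1/di → do = 64 cm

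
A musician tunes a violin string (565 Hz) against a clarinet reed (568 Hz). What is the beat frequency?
3 Hz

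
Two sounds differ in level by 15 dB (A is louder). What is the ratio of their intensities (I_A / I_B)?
I_A/I_B = 10^(Δβ/10) = 31.62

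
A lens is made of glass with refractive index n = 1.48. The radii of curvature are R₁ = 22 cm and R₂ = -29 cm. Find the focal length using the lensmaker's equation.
1/f = (n − 1)(1/R₁ − 1/R₂) → f = 26.06 cm (converging lens)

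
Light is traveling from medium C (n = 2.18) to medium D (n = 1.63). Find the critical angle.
θc = arcsin(n₂/n₁) = 48.39°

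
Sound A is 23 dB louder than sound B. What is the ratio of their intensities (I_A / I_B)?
I_A/I_B = 10^(Δβ/10) = 199.5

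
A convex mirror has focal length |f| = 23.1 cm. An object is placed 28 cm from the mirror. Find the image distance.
f = −23.1 cm (convex); 1/di = 1/f − 1/do → di = -12.66 cm (virtual image, behind mirror)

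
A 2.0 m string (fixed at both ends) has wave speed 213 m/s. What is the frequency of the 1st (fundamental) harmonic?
fₙ = nv/(2L) = 53.25 Hz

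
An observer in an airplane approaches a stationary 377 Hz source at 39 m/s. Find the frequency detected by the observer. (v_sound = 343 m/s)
f_obs = f·(v + v_o)/v = 419.9 Hz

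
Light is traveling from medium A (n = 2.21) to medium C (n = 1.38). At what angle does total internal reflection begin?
θc = arcsin(n₂/n₁) = 38.64°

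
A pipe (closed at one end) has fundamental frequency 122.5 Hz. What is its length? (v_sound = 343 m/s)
L = v/(4f₁) = 0.7 m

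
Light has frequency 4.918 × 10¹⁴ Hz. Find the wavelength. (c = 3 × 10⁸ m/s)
λ = c/f = 610 nm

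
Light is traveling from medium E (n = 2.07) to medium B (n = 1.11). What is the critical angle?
θc = arcsin(n₂/n₁) = 32.43°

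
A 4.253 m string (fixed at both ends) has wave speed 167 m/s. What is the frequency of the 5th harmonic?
fₙ = nv/(2L) = 98.17 Hz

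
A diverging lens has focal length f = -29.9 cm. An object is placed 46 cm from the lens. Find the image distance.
1/di = 1/f − 1/do → di = -18.12 cm (virtual image)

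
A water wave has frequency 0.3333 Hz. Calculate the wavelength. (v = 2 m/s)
λ = v/f = 6.001 m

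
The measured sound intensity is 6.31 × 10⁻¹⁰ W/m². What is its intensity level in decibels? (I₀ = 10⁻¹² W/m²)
β = 10·log₁₀(I/I₀) = 28 dB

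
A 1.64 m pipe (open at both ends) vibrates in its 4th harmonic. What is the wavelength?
λₙ = 2L/n = 0.82 m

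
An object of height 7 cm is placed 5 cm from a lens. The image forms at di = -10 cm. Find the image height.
hi = (-di/do) × ho = 14 cm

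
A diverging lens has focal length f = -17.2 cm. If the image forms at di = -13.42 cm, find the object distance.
1/do = 1/f − 1/di → do = 61.06 cm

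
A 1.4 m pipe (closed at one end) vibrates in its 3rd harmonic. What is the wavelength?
λₙ = 4L/n = 1.867 m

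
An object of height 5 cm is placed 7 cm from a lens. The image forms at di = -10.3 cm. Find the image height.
hi = (-di/do) × ho = 7.357 cm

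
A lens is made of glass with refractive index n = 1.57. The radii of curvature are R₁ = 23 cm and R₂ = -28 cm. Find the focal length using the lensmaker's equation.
1/f = (n − 1)(1/R₁ − 1/R₂) → f = 22.15 cm (converging lens)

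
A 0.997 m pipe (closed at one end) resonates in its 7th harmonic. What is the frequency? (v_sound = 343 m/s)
fₙ = nv/(4L) = 602.1 Hz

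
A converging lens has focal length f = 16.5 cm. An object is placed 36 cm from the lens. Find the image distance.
1/di = 1/f − 1/do → di = 30.46 cm (real image)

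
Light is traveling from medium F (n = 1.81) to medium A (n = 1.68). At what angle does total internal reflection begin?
θc = arcsin(n₂/n₁) = 68.15°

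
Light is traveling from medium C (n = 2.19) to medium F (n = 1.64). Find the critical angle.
θc = arcsin(n₂/n₁) = 48.49°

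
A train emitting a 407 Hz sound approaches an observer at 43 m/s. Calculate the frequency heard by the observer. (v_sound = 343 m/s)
f_obs = f·v/(v − v_s) = 465.3 Hz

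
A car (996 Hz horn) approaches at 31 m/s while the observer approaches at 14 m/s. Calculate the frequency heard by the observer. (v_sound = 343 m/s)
f_obs = f·(v + v_o)/(v − v_s) = 1140 Hz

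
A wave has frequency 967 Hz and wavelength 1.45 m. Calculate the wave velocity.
v = fλ = 1402 m/s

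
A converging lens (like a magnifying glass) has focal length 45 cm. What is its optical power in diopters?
P = 1/f = 2.222 D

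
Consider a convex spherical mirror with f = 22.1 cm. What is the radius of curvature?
R = 2|f| = 44.2 cm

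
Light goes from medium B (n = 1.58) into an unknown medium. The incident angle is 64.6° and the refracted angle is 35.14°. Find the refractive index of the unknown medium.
n₂ = n₁·sin θ₁ / sin θ₂ = 2.48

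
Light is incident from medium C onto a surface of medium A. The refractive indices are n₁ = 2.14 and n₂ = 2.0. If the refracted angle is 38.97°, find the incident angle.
sin θ₁ = (n₂/n₁)·sin θ₂ → θ₁ = 36°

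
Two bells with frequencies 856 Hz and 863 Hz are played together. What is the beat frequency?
7 Hz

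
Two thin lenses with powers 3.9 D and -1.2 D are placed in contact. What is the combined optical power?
P_total = P₁ + P₂ = 2.7 D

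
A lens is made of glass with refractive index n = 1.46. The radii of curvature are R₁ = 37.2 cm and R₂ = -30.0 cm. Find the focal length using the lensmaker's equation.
1/f = (n − 1)(1/R₁ − 1/R₂) → f = 36.1 cm (converging lens)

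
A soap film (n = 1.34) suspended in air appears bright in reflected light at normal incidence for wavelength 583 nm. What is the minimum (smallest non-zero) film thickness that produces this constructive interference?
2nt = (m − ½)λ with m = 1 → t = (m − ½)λ/(2n) = 108.8 nm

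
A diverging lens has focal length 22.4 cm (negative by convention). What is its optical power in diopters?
P = 1/f = -4.464 D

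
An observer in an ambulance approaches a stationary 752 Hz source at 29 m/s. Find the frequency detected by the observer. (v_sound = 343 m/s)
f_obs = f·(v + v_o)/v = 815.6 Hz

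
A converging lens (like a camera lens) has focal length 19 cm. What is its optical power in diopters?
P = 1/f = 5.263 D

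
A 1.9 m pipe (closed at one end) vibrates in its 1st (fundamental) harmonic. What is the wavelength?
λₙ = 4L/n = 7.6 m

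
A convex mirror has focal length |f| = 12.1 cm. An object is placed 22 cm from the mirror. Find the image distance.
f = −12.1 cm (convex); 1/di = 1/f − 1/do → di = -7.806 cm (virtual image, behind mirror)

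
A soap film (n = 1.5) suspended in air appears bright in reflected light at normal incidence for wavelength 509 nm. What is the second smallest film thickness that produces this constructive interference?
2nt = (m − ½)λ with m = 2 → t = (m − ½)λ/(2n) = 254.5 nm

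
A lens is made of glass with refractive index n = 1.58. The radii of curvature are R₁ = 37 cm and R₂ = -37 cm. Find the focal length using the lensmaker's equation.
1/f = (n − 1)(1/R₁ − 1/R₂) → f = 31.9 cm (converging lens)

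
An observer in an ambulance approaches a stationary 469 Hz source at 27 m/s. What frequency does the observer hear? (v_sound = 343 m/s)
f_obs = f·(v + v_o)/v = 505.9 Hz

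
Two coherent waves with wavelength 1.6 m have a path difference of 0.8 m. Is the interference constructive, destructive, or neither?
destructive — path difference = 0.5λ, an odd multiple of λ/2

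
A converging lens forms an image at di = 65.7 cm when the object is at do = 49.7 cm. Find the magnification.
M = −di/do = -1.322 (inverted image)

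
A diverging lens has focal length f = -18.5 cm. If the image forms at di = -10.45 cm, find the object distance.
1/do = 1/f − 1/di → do = 24.02 cm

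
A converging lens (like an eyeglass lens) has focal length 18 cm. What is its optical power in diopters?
P = 1/f = 5.556 D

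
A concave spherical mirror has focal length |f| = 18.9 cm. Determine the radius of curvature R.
R = 2|f| = 37.8 cm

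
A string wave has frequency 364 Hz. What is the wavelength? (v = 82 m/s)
λ = v/f = 0.2253 m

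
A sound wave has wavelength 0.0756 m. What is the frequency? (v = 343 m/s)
f = v/λ = 4537 Hz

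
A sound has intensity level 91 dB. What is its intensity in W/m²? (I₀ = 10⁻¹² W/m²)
I = I₀·10^(β/10) = 1.26 × 10⁻³ W/m²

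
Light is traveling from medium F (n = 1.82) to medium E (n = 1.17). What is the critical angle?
θc = arcsin(n₂/n₁) = 40.01°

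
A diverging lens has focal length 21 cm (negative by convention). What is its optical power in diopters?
P = 1/f = -4.762 D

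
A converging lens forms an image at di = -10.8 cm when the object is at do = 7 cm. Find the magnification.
M = −di/do = 1.543 (upright image)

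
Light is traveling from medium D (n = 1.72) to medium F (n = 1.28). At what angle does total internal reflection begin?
θc = arcsin(n₂/n₁) = 48.09°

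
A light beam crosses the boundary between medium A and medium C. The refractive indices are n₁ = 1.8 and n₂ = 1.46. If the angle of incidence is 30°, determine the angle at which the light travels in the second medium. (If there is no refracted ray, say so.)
sin θ₂ = (n₁/n₂)·sin θ₁ = 0.6164 → θ₂ = 38.06°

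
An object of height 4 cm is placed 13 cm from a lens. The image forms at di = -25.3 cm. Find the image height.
hi = (-di/do) × ho = 7.785 cm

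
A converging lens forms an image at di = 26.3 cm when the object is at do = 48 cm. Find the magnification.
M = −di/do = -0.5479 (inverted image)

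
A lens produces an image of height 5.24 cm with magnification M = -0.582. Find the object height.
ho = |hi|/|M| = 9.003 cm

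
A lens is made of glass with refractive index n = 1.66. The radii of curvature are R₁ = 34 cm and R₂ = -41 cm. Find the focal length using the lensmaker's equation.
1/f = (n − 1)(1/R₁ − 1/R₂) → f = 28.16 cm (converging lens)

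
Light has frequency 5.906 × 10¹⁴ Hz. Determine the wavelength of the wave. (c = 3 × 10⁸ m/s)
λ = c/f = 508 nm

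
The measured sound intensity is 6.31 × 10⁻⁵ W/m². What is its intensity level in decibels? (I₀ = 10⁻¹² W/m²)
β = 10·log₁₀(I/I₀) = 78 dB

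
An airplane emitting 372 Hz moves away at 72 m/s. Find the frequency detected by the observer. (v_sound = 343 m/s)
f_obs = f·v/(v + v_s) = 307.5 Hz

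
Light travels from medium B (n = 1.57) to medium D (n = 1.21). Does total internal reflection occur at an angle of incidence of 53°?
θc = arcsin(n₂/n₁) = 50.42°; 53° > θc, so yes — total internal reflection.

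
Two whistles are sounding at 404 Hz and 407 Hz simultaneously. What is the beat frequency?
3 Hz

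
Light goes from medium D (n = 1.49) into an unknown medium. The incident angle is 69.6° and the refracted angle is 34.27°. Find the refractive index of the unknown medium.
n₂ = n₁·sin θ₁ / sin θ₂ = 2.48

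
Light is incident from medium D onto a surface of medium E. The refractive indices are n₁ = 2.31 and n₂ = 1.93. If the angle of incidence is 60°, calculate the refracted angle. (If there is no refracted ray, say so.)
sin θ₂ = (n₁/n₂)·sin θ₁ = 1.037 > 1, so there is no refracted ray — the light undergoes total internal reflection.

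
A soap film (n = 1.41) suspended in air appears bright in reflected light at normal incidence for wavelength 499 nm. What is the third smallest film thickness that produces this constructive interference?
2nt = (m − ½)λ with m = 3 → t = (m − ½)λ/(2n) = 442.4 nm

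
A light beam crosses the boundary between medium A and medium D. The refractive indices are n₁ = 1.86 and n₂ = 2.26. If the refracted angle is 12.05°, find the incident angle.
sin θ₁ = (n₂/n₁)·sin θ₂ → θ₁ = 14.69°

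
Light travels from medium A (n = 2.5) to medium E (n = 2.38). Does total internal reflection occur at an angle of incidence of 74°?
θc = arcsin(n₂/n₁) = 72.18°; 74° > θc, so yes — total internal reflection.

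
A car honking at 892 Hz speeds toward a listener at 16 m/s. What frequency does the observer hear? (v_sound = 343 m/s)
f_obs = f·v/(v − v_s) = 935.6 Hz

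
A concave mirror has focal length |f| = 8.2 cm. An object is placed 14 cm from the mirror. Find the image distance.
f = +8.2 cm (concave); 1/di = 1/f − 1/do → di = 19.79 cm (real image, in front of mirror)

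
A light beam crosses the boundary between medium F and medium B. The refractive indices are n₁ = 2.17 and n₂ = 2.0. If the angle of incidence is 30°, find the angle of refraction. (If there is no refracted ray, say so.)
sin θ₂ = (n₁/n₂)·sin θ₁ = 0.5425 → θ₂ = 32.85°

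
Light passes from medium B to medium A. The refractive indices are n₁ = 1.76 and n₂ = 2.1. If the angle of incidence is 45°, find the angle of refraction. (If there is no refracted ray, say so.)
sin θ₂ = (n₁/n₂)·sin θ₁ = 0.5926 → θ₂ = 36.34°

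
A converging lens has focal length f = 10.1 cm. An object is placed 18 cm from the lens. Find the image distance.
1/di = 1/f − 1/do → di = 23.01 cm (real image)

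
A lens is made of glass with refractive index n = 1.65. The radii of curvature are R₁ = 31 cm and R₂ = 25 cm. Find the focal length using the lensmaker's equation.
1/f = (n − 1)(1/R₁ − 1/R₂) → f = -198.7 cm (diverging lens)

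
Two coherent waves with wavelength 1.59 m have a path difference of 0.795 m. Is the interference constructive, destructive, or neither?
destructive — path difference = 0.5λ, an odd multiple of λ/2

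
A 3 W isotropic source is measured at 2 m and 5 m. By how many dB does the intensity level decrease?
Δβ = 20·log₁₀(r₂/r₁) = 7.959 dB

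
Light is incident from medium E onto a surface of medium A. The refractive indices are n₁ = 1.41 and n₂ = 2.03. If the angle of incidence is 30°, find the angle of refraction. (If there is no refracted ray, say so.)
sin θ₂ = (n₁/n₂)·sin θ₁ = 0.3473 → θ₂ = 20.32°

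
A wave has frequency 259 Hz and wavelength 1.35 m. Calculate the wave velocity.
v = fλ = 349.7 m/s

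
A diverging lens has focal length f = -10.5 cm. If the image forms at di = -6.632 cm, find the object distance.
1/do = 1/f − 1/di → do = 18 cm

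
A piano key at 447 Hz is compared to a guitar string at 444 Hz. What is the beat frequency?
3 Hz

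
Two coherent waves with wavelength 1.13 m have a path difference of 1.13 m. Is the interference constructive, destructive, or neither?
constructive — path difference = 1λ, a whole number of wavelengths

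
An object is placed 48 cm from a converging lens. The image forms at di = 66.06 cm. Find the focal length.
1/f = 1/do + 1/di → f = 27.8 cm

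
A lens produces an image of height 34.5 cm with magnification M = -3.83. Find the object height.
ho = |hi|/|M| = 9.008 cm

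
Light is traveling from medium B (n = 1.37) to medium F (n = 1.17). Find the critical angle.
θc = arcsin(n₂/n₁) = 58.65°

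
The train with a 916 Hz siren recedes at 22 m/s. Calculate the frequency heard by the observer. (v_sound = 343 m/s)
f_obs = f·v/(v + v_s) = 860.8 Hz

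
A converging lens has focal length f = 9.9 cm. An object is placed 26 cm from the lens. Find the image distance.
1/di = 1/f − 1/do → di = 15.99 cm (real image)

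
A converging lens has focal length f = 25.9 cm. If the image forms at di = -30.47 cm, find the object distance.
1/do = 1/f − 1/di → do = 14 cm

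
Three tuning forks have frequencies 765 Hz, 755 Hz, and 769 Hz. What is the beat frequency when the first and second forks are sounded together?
10 Hz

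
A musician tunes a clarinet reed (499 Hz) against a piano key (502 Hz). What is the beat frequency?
3 Hz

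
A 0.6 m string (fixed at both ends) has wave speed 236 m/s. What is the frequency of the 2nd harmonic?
fₙ = nv/(2L) = 393.3 Hz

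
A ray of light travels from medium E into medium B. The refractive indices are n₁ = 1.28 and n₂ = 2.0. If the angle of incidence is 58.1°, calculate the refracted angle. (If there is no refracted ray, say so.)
sin θ₂ = (n₁/n₂)·sin θ₁ = 0.5433 → θ₂ = 32.91°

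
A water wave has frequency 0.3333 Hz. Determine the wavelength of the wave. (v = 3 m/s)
λ = v/f = 9.001 m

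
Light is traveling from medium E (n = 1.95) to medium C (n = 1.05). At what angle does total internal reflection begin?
θc = arcsin(n₂/n₁) = 32.58°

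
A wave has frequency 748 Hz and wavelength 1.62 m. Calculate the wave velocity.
v = fλ = 1212 m/s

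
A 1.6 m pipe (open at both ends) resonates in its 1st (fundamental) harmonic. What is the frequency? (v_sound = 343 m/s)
fₙ = nv/(2L) = 107.2 Hz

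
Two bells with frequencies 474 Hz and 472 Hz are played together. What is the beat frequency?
2 Hz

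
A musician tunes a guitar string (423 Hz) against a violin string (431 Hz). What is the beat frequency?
8 Hz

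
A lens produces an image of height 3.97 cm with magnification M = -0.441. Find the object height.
ho = |hi|/|M| = 9.002 cm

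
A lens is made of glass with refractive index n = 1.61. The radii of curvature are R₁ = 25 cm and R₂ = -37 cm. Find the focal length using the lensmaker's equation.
1/f = (n − 1)(1/R₁ − 1/R₂) → f = 24.46 cm (converging lens)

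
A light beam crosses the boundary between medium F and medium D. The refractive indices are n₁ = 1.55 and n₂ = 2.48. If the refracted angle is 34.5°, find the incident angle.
sin θ₁ = (n₂/n₁)·sin θ₂ → θ₁ = 64.99°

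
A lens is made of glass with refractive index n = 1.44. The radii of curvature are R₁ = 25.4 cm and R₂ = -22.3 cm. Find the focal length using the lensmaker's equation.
1/f = (n − 1)(1/R₁ − 1/R₂) → f = 26.99 cm (converging lens)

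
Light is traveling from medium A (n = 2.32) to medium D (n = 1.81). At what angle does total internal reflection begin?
θc = arcsin(n₂/n₁) = 51.28°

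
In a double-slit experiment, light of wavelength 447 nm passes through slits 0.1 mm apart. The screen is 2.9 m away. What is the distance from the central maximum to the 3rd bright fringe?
y = mλL/d = 38.89 mm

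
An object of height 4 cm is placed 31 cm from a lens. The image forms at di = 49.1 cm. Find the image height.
hi = (-di/do) × ho = -6.335 cm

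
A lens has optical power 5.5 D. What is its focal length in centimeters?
f = 1/P = 18.18 cm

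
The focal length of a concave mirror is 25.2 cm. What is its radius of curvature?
R = 2|f| = 50.4 cm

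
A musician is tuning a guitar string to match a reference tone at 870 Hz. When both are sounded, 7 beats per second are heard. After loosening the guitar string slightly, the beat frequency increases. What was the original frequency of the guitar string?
863 Hz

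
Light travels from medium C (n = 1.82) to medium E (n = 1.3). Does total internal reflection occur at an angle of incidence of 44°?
θc = arcsin(n₂/n₁) = 45.58°; 44° < θc, so no — the ray refracts.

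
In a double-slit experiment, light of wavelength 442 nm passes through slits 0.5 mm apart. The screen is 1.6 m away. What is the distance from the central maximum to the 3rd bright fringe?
y = mλL/d = 4.243 mm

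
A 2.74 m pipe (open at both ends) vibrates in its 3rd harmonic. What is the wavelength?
λₙ = 2L/n = 1.827 m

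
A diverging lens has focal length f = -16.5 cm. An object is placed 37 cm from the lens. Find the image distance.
1/di = 1/f − 1/do → di = -11.41 cm (virtual image)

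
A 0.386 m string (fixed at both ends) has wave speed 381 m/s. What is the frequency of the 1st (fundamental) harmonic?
fₙ = nv/(2L) = 493.5 Hz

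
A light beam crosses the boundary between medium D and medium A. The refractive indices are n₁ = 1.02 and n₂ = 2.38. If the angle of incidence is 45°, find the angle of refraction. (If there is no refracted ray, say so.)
sin θ₂ = (n₁/n₂)·sin θ₁ = 0.303 → θ₂ = 17.64°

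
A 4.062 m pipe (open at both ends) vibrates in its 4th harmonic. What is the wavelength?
λₙ = 2L/n = 2.031 m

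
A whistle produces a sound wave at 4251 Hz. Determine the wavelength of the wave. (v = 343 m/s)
λ = v/f = 0.08069 m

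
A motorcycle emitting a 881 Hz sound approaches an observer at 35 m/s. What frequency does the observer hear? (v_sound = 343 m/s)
f_obs = f·v/(v − v_s) = 981.1 Hz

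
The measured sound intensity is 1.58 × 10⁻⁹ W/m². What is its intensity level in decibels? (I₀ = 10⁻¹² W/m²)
β = 10·log₁₀(I/I₀) = 31.99 dB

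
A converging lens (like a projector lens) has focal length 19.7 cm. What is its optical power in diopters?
P = 1/f = 5.076 D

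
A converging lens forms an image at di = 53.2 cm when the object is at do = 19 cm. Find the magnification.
M = −di/do = -2.8 (inverted image)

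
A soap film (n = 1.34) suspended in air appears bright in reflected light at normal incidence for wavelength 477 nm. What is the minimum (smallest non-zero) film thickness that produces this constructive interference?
2nt = (m − ½)λ with m = 1 → t = (m − ½)λ/(2n) = 88.99 nm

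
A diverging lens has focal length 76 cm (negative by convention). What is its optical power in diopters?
P = 1/f = -1.316 D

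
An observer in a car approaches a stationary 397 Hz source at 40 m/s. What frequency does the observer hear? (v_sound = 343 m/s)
f_obs = f·(v + v_o)/v = 443.3 Hz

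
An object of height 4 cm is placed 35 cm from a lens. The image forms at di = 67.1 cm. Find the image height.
hi = (-di/do) × ho = -7.669 cm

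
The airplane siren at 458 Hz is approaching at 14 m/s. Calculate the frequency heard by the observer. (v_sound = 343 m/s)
f_obs = f·v/(v − v_s) = 477.5 Hz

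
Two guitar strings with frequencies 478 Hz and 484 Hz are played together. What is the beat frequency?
6 Hz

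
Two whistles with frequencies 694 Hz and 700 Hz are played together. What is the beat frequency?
6 Hz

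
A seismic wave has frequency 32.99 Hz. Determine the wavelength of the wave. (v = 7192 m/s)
λ = v/f = 218 m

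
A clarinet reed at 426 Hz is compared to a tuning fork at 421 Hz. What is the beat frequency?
5 Hz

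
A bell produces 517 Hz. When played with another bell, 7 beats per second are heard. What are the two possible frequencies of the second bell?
f₂ = 517 ± 7 Hz → 524 Hz or 510 Hz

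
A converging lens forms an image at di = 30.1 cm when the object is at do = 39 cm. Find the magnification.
M = −di/do = -0.7718 (inverted image)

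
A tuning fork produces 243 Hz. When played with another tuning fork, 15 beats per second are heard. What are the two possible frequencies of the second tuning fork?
f₂ = 243 ± 15 Hz → 258 Hz or 228 Hz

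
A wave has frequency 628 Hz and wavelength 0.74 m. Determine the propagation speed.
v = fλ = 464.7 m/s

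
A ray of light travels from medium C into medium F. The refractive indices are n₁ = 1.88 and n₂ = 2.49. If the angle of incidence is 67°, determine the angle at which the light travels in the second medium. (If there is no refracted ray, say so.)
sin θ₂ = (n₁/n₂)·sin θ₁ = 0.695 → θ₂ = 44.03°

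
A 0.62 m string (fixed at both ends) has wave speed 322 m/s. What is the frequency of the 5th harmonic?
fₙ = nv/(2L) = 1298 Hz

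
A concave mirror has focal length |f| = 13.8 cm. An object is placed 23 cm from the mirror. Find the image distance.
f = +13.8 cm (concave); 1/di = 1/f − 1/do → di = 34.5 cm (real image, in front of mirror)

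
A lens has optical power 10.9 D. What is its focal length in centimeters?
f = 1/P = 9.174 cm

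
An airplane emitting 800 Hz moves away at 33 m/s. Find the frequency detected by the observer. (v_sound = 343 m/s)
f_obs = f·v/(v + v_s) = 729.8 Hz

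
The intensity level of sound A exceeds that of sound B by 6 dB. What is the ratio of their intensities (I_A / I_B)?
I_A/I_B = 10^(Δβ/10) = 3.981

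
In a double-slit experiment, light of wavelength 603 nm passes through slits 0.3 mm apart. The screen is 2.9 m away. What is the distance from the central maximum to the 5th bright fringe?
y = mλL/d = 29.14 mm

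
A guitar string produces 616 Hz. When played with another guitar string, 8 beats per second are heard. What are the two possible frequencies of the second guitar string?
f₂ = 616 ± 8 Hz → 624 Hz or 608 Hz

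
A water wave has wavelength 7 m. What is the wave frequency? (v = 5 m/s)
f = v/λ = 0.7143 Hz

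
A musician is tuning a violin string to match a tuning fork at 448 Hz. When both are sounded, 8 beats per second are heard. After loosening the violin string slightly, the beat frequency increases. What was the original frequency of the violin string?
440 Hz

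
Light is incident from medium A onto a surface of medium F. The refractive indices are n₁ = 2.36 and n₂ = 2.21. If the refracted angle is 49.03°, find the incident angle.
sin θ₁ = (n₂/n₁)·sin θ₂ → θ₁ = 45°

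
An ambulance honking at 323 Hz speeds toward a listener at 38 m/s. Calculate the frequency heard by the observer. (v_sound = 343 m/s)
f_obs = f·v/(v − v_s) = 363.2 Hz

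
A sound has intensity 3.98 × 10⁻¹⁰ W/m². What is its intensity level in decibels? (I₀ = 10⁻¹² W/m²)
β = 10·log₁₀(I/I₀) = 26 dB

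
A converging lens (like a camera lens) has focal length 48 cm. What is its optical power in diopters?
P = 1/f = 2.083 D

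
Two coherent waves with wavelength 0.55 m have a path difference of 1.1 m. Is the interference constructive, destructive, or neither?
constructive — path difference = 2λ, a whole number of wavelengths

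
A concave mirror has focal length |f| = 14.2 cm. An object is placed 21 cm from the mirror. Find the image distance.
f = +14.2 cm (concave); 1/di = 1/f − 1/do → di = 43.85 cm (real image, in front of mirror)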